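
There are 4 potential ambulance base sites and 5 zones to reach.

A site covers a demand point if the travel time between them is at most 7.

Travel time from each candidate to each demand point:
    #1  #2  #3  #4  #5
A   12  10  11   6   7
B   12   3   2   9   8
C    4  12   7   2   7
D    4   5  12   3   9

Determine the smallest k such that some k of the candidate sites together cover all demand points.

Coverage sets (demand points within 7 of each site):
  A: {#4, #5}
  B: {#2, #3}
  C: {#1, #3, #4, #5}
  D: {#1, #2, #4}
No single site covers all 5 demand points.
But {B, C} covers everything, so the minimum is 2.

2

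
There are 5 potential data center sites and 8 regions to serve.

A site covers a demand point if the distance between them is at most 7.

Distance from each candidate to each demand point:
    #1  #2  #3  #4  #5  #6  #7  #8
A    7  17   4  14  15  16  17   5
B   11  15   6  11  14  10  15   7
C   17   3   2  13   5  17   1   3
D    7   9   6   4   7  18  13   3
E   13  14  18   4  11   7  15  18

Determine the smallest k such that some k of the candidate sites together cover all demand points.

3

Coverage sets (demand points within 7 of each site):
  A: {#1, #3, #8}
  B: {#3, #8}
  C: {#2, #3, #5, #7, #8}
  D: {#1, #3, #4, #5, #8}
  E: {#4, #6}
No 2 sites suffice: every size-2 union leaves at least one demand point uncovered.
But {A, C, E} covers everything, so the minimum is 3.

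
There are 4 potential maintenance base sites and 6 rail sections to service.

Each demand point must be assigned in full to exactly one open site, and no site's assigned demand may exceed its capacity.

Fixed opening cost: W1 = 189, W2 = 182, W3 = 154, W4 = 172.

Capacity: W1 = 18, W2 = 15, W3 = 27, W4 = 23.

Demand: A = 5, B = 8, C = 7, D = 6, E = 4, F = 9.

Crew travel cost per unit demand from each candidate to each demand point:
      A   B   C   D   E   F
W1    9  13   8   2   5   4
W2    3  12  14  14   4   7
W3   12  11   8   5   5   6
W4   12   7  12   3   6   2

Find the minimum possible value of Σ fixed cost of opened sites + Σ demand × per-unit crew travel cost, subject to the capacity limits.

554

Open {W3, W4}; cheapest assignment that respects the capacities:
  W3 (cap 27, load 16): A, C, E — cost 5×12 + 7×8 + 4×5 = 136
  W4 (cap 23, load 23): B, D, F — cost 8×7 + 6×3 + 9×2 = 92
  Shipping 228, fixed 326 → total 554.
  Any other capacity-feasible assignment to {W3, W4} ships for at least 228.
Compare {W1, W4}: its best feasible assignment gives total 572.
Compare {W2, W3}: its best feasible assignment gives total 607.
Every other set of open sites that can feasibly serve all demand totals ≥ 572 even under its best assignment. Minimum: 554.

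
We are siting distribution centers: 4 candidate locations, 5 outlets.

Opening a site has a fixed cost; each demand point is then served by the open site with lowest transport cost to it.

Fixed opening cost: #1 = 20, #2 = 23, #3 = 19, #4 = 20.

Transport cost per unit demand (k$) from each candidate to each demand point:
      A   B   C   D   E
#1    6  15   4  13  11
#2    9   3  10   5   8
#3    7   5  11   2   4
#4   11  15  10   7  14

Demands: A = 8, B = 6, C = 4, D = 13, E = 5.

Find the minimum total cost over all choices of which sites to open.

Open {#1, #3}: assign each demand point to its cheapest open site.
  A→#1 8×6=48, B→#3 6×5=30, C→#1 4×4=16, D→#3 13×2=26, E→#3 5×4=20
  transport cost 140, fixed 39 → total 179.
Compare {#1, #2, #3}: transport cost 128 + fixed 62 = 190.
Compare {#3}: transport cost 176 + fixed 19 = 195.
Compare {#1, #3, #4}: transport cost 140 + fixed 59 = 199.
All other subsets cost ≥ 190. Minimum total cost: 179.

179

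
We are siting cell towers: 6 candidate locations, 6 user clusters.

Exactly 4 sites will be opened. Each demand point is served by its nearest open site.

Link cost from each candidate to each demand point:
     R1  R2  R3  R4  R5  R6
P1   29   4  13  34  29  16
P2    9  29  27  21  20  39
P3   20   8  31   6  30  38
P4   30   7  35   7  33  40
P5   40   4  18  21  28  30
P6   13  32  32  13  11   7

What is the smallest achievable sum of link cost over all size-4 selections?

Open {P1, P2, P3, P6}.
  R1→P2 9, R2→P1 4, R3→P1 13, R4→P3 6, R5→P6 11, R6→P6 7  ⇒ total 50.
Compare {P1, P2, P4, P6}: total 51.
Compare {P1, P3, P4, P6}: total 54.
No size-4 selection does better; minimum is 50.

50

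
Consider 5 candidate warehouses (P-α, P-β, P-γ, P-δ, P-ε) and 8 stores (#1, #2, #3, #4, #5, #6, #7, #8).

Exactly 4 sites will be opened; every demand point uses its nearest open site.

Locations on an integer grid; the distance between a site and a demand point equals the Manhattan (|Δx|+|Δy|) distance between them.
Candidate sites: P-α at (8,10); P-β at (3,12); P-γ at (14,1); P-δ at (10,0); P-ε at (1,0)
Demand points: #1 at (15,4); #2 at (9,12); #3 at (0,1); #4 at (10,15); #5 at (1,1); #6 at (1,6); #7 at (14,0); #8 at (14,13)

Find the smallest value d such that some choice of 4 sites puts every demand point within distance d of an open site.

Open {P-α, P-β, P-γ, P-ε}.
  Farthest demand point is #8 at distance 9 (to P-α); all others are ≤ 9.
With {P-α, P-β, P-δ, P-ε} the worst case is 9.
With {P-α, P-γ, P-δ, P-ε} the worst case is 9.
No size-4 selection achieves below 9.

9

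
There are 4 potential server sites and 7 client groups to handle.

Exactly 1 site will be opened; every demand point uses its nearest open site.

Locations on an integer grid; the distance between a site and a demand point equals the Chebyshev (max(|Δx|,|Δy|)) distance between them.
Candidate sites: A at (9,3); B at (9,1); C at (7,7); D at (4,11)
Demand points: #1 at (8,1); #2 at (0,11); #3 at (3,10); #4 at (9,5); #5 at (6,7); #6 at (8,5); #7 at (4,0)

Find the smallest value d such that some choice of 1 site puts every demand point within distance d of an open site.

7

Open {C}.
  Farthest demand point is #2 at distance 7 (to C); all others are ≤ 7.
With {A} the worst case is 9.
With {B} the worst case is 10.
No size-1 selection achieves below 7.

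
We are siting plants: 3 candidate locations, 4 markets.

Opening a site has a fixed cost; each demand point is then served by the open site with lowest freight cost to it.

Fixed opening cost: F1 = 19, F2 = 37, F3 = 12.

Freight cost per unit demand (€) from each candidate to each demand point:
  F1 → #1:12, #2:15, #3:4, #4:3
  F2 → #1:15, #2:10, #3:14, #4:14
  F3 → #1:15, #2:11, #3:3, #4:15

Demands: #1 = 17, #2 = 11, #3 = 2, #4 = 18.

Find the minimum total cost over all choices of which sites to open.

Open {F1, F3}: assign each demand point to its cheapest open site.
  #1→F1 17×12=204, #2→F3 11×11=121, #3→F3 2×3=6, #4→F1 18×3=54
  freight cost 385, fixed 31 → total 416.
Compare {F1, F2}: freight cost 376 + fixed 56 = 432.
Compare {F1, F2, F3}: freight cost 374 + fixed 68 = 442.
Compare {F1}: freight cost 431 + fixed 19 = 450.
All other subsets cost ≥ 432. Minimum total cost: 416.

416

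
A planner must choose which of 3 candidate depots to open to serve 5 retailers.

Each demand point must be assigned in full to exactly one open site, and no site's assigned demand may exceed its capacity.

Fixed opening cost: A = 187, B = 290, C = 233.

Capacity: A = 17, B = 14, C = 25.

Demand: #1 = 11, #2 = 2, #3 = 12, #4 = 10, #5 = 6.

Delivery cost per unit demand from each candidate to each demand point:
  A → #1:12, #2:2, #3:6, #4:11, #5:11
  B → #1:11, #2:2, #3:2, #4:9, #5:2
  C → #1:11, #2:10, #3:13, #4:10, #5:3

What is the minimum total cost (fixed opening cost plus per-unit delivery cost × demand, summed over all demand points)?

893

Open {A, C}; cheapest assignment that respects the capacities:
  A (cap 17, load 16): #4, #5 — cost 10×11 + 6×11 = 176
  C (cap 25, load 25): #1, #2, #3 — cost 11×11 + 2×10 + 12×13 = 297
  Shipping 473, fixed 420 → total 893.
  Any other capacity-feasible assignment to {A, C} ships for at least 473.
Compare {A, B, C}: its best feasible assignment gives total 987.
Every other set of open sites that can feasibly serve all demand totals ≥ 987 even under its best assignment. Minimum: 893.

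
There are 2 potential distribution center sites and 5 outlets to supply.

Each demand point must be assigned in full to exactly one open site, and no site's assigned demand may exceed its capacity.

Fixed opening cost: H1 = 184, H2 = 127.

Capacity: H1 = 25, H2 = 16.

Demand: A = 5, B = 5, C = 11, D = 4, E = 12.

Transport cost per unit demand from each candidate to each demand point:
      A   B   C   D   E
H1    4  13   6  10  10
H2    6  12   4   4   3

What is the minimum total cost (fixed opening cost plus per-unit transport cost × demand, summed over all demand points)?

514

Open {H1, H2}; cheapest assignment that respects the capacities:
  H1 (cap 25, load 21): A, B, C — cost 5×4 + 5×13 + 11×6 = 151
  H2 (cap 16, load 16): D, E — cost 4×4 + 12×3 = 52
  Shipping 203, fixed 311 → total 514.
  Any other capacity-feasible assignment to {H1, H2} ships for at least 203.
Total demand is 37 and no other set of sites has combined capacity ≥ 37, so {H1, H2} is the only feasible choice of open sites. Minimum: 514.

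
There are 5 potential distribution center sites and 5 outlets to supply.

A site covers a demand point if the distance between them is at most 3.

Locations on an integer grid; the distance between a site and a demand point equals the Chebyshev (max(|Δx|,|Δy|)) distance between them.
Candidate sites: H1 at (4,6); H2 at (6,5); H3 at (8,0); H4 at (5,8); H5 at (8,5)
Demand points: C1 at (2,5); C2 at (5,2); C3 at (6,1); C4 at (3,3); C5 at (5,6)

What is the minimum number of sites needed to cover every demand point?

Coverage sets (demand points within 3 of each site):
  H1: {C1, C4, C5}
  H2: {C2, C4, C5}
  H3: {C2, C3}
  H4: {C1, C5}
  H5: {C2, C5}
No single site covers all 5 demand points.
But {H1, H3} covers everything, so the minimum is 2.

2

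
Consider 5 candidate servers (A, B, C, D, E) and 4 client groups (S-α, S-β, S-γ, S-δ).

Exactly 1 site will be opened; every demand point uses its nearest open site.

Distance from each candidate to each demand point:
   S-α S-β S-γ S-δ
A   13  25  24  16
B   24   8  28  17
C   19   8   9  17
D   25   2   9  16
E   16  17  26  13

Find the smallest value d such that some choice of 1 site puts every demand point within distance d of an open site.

19

Open {C}.
  Farthest demand point is S-α at distance 19 (to C); all others are ≤ 19.
With {A} the worst case is 25.
With {D} the worst case is 25.
No size-1 selection achieves below 19.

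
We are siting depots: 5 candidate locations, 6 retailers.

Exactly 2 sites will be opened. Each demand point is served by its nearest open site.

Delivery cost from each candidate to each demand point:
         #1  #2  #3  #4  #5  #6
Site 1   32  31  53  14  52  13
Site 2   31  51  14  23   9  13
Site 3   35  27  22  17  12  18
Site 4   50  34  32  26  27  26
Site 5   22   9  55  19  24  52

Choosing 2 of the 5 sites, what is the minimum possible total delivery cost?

86

Open {Site 2, Site 5}.
  #1→Site 5 22, #2→Site 5 9, #3→Site 2 14, #4→Site 5 19, #5→Site 2 9, #6→Site 2 13  ⇒ total 86.
Compare {Site 3, Site 5}: total 100.
Compare {Site 2, Site 3}: total 111.
No size-2 selection does better; minimum is 86.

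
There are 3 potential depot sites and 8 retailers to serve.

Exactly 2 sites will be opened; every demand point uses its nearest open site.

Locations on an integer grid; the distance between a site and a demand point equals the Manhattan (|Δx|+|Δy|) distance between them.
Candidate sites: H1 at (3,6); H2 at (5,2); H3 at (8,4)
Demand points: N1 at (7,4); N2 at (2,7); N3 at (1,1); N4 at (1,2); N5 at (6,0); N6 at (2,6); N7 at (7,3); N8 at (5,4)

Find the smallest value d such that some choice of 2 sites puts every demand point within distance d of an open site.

5

Open {H1, H2}.
  Farthest demand point is N3 at distance 5 (to H2); all others are ≤ 5.
With {H1, H3} the worst case is 7.
With {H2, H3} the worst case is 8.
No size-2 selection achieves below 5.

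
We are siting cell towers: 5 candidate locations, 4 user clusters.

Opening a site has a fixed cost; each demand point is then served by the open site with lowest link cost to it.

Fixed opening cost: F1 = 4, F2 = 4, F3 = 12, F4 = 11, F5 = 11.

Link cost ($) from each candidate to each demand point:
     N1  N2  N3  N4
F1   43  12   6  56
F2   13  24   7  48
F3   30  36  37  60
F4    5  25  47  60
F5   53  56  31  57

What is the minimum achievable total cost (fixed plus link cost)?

Open {F1, F2}: assign each demand point to its cheapest open site.
  N1→F2 13, N2→F1 12, N3→F1 6, N4→F2 48
  link cost 79, fixed 8 → total 87.
Compare {F1, F2, F4}: link cost 71 + fixed 19 = 90.
Compare {F1, F4}: link cost 79 + fixed 15 = 94.
Compare {F2}: link cost 92 + fixed 4 = 96.
All other subsets cost ≥ 90. Minimum total cost: 87.

87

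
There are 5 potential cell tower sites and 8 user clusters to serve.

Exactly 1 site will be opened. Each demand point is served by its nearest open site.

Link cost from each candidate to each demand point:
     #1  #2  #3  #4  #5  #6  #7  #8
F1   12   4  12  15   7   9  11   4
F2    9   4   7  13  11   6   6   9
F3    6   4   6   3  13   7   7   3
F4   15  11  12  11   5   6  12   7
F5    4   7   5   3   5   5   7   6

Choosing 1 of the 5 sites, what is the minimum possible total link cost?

42

Open {F5}.
  #1→F5 4, #2→F5 7, #3→F5 5, #4→F5 3, #5→F5 5, #6→F5 5, #7→F5 7, #8→F5 6  ⇒ total 42.
Compare {F3}: total 49.
Compare {F2}: total 65.
No size-1 selection does better; minimum is 42.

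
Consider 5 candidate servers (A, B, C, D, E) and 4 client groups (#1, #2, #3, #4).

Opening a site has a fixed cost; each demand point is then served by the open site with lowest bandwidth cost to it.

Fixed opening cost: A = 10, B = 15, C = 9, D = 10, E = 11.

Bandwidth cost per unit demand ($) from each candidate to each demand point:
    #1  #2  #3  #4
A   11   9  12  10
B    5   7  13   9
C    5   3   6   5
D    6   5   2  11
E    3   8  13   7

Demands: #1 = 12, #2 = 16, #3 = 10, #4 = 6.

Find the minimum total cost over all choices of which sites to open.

164

Open {C, D, E}: assign each demand point to its cheapest open site.
  #1→E 12×3=36, #2→C 16×3=48, #3→D 10×2=20, #4→C 6×5=30
  bandwidth cost 134, fixed 30 → total 164.
Compare {A, C, D, E}: bandwidth cost 134 + fixed 40 = 174.
Compare {C, D}: bandwidth cost 158 + fixed 19 = 177.
Compare {B, C, D, E}: bandwidth cost 134 + fixed 45 = 179.
All other subsets cost ≥ 174. Minimum total cost: 164.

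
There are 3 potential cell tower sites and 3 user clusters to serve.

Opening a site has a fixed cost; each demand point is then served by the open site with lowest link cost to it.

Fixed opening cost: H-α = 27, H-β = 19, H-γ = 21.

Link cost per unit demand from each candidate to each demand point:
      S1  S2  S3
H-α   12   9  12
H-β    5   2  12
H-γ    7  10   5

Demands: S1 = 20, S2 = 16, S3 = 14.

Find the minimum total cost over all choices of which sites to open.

Open {H-β, H-γ}: assign each demand point to its cheapest open site.
  S1→H-β 20×5=100, S2→H-β 16×2=32, S3→H-γ 14×5=70
  link cost 202, fixed 40 → total 242.
Compare {H-α, H-β, H-γ}: link cost 202 + fixed 67 = 269.
Compare {H-β}: link cost 300 + fixed 19 = 319.
Compare {H-α, H-β}: link cost 300 + fixed 46 = 346.
All other subsets cost ≥ 269. Minimum total cost: 242.

242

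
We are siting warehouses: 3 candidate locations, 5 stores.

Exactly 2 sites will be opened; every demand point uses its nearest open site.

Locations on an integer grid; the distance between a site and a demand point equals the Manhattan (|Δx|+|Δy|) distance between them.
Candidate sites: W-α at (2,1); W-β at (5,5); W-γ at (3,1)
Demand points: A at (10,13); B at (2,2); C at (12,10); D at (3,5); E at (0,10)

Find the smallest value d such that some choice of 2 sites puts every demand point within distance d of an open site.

13

Open {W-α, W-β}.
  Farthest demand point is A at distance 13 (to W-β); all others are ≤ 13.
With {W-β, W-γ} the worst case is 13.
With {W-α, W-γ} the worst case is 19.
No size-2 selection achieves below 13.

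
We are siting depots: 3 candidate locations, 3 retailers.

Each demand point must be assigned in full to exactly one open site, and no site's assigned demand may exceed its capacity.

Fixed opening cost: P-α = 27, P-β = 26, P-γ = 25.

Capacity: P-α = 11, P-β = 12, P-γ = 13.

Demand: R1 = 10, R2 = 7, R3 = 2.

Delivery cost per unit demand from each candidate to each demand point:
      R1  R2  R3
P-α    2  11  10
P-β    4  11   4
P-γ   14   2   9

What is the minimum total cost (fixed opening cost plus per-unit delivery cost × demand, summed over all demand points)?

104

Open {P-α, P-γ}; cheapest assignment that respects the capacities:
  P-α (cap 11, load 10): R1 — cost 10×2 = 20
  P-γ (cap 13, load 9): R2, R3 — cost 7×2 + 2×9 = 32
  Shipping 52, fixed 52 → total 104.
  Any other capacity-feasible assignment to {P-α, P-γ} ships for at least 52.
Compare {P-β, P-γ}: its best feasible assignment gives total 113.
Compare {P-α, P-β, P-γ}: its best feasible assignment gives total 120.
Every other set of open sites that can feasibly serve all demand totals ≥ 113 even under its best assignment. Minimum: 104.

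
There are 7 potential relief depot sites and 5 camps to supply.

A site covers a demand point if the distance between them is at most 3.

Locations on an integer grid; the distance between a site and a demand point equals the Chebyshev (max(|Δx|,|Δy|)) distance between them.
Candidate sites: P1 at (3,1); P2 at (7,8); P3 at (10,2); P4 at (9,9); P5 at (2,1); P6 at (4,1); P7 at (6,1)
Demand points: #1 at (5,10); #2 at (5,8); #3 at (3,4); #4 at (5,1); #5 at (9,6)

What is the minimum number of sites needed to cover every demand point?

Coverage sets (demand points within 3 of each site):
  P1: {#3, #4}
  P2: {#1, #2, #5}
  P3: {}
  P4: {#5}
  P5: {#3, #4}
  P6: {#3, #4}
  P7: {#3, #4}
No single site covers all 5 demand points.
But {P1, P2} covers everything, so the minimum is 2.

2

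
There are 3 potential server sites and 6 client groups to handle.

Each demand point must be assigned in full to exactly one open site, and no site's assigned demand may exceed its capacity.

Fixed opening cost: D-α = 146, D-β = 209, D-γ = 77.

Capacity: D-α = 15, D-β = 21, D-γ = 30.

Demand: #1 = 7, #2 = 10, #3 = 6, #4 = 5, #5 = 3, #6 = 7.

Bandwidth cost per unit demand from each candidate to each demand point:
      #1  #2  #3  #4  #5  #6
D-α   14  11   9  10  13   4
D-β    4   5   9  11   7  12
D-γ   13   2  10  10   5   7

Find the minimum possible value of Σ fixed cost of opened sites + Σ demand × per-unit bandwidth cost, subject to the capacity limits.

481

Open {D-α, D-γ}; cheapest assignment that respects the capacities:
  D-α (cap 15, load 13): #3, #6 — cost 6×9 + 7×4 = 82
  D-γ (cap 30, load 25): #1, #2, #4, #5 — cost 7×13 + 10×2 + 5×10 + 3×5 = 176
  Shipping 258, fixed 223 → total 481.
  Any other capacity-feasible assignment to {D-α, D-γ} ships for at least 258.
Compare {D-β, D-γ}: its best feasible assignment gives total 502.
Compare {D-α, D-β, D-γ}: its best feasible assignment gives total 627.
Every other set of open sites that can feasibly serve all demand totals ≥ 502 even under its best assignment. Minimum: 481.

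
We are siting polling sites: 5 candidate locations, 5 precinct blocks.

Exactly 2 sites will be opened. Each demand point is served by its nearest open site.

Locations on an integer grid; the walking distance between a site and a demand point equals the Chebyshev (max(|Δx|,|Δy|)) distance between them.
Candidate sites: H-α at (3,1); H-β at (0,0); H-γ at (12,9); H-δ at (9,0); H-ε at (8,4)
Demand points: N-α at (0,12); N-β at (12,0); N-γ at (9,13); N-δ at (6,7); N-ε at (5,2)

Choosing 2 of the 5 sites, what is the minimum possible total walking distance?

22

Open {H-γ, H-ε}.
  N-α→H-ε 8, N-β→H-ε 4, N-γ→H-γ 4, N-δ→H-ε 3, N-ε→H-ε 3  ⇒ total 22.
Compare {H-α, H-ε}: total 26.
Compare {H-δ, H-ε}: total 26.
No size-2 selection does better; minimum is 22.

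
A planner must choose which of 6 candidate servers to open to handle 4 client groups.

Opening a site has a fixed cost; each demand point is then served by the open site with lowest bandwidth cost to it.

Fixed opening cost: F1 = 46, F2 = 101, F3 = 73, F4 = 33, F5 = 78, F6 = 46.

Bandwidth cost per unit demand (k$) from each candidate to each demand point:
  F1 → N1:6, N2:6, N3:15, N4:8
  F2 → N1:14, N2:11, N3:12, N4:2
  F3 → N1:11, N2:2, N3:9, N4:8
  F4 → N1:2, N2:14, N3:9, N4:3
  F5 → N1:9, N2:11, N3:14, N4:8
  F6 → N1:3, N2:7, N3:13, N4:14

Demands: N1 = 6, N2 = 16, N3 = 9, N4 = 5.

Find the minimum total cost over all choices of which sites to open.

Open {F3, F4}: assign each demand point to its cheapest open site.
  N1→F4 6×2=12, N2→F3 16×2=32, N3→F3 9×9=81, N4→F4 5×3=15
  bandwidth cost 140, fixed 106 → total 246.
Compare {F1, F4}: bandwidth cost 204 + fixed 79 = 283.
Compare {F3, F6}: bandwidth cost 171 + fixed 119 = 290.
Compare {F3}: bandwidth cost 219 + fixed 73 = 292.
All other subsets cost ≥ 283. Minimum total cost: 246.

246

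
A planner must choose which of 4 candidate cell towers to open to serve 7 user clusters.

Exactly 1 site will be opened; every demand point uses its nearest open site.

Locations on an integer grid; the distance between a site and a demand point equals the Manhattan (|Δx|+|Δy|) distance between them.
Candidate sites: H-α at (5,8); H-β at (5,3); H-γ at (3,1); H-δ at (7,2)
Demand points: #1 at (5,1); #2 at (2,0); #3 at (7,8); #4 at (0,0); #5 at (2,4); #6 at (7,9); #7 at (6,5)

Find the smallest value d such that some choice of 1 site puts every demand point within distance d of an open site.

Open {H-β}.
  Farthest demand point is #4 at distance 8 (to H-β); all others are ≤ 8.
With {H-δ} the worst case is 9.
With {H-γ} the worst case is 12.
No size-1 selection achieves below 8.

8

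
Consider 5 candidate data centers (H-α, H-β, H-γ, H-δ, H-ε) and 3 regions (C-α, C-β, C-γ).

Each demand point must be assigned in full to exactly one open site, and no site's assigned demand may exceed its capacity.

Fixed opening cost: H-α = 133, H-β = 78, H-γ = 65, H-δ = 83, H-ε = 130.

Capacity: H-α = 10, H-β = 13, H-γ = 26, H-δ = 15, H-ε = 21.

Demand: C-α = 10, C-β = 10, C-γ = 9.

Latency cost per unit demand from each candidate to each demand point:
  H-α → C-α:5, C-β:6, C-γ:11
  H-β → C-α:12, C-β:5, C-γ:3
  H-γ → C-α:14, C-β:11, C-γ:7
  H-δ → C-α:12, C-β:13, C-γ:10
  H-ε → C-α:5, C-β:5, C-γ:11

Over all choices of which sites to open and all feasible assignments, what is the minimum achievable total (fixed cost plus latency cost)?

335

Open {H-β, H-ε}; cheapest assignment that respects the capacities:
  H-β (cap 13, load 9): C-γ — cost 9×3 = 27
  H-ε (cap 21, load 20): C-α, C-β — cost 10×5 + 10×5 = 100
  Shipping 127, fixed 208 → total 335.
  Any other capacity-feasible assignment to {H-β, H-ε} ships for at least 127.
Compare {H-γ, H-ε}: its best feasible assignment gives total 358.
Compare {H-β, H-γ}: its best feasible assignment gives total 396.
Every other set of open sites that can feasibly serve all demand totals ≥ 358 even under its best assignment. Minimum: 335.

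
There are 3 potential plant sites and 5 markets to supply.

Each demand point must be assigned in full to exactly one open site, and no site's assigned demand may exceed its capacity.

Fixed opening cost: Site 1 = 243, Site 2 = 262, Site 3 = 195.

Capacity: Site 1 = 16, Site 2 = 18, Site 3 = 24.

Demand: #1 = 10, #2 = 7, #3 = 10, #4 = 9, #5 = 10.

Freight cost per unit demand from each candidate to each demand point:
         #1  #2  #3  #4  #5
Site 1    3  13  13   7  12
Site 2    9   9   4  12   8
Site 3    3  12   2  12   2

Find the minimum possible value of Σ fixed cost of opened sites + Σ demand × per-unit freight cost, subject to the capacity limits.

916

Open {Site 1, Site 2, Site 3}; cheapest assignment that respects the capacities:
  Site 1 (cap 16, load 9): #4 — cost 9×7 = 63
  Site 2 (cap 18, load 17): #2, #3 — cost 7×9 + 10×4 = 103
  Site 3 (cap 24, load 20): #1, #5 — cost 10×3 + 10×2 = 50
  Shipping 216, fixed 700 → total 916.
  Any other capacity-feasible assignment to {Site 1, Site 2, Site 3} ships for at least 216.
Total demand is 46 and no other set of sites has combined capacity ≥ 46, so {Site 1, Site 2, Site 3} is the only feasible choice of open sites. Minimum: 916.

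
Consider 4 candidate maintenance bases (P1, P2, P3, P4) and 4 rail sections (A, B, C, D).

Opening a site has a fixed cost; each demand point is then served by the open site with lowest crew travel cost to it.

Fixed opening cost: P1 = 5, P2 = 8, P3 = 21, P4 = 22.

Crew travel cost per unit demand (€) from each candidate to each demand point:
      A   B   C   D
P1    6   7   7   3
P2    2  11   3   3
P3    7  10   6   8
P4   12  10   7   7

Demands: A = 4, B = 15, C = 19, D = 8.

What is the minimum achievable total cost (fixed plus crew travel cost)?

Open {P1, P2}: assign each demand point to its cheapest open site.
  A→P2 4×2=8, B→P1 15×7=105, C→P2 19×3=57, D→P1 8×3=24
  crew travel cost 194, fixed 13 → total 207.
Compare {P1, P2, P3}: crew travel cost 194 + fixed 34 = 228.
Compare {P1, P2, P4}: crew travel cost 194 + fixed 35 = 229.
Compare {P1, P2, P3, P4}: crew travel cost 194 + fixed 56 = 250.
All other subsets cost ≥ 228. Minimum total cost: 207.

207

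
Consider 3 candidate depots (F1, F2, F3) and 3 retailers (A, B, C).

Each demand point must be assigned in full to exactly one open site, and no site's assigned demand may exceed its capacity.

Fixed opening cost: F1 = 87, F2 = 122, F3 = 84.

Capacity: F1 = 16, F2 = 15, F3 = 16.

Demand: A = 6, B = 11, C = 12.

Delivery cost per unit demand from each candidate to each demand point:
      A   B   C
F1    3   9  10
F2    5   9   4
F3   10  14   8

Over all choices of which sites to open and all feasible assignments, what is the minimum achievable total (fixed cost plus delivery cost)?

500

Open {F1, F2, F3}; cheapest assignment that respects the capacities:
  F1 (cap 16, load 11): B — cost 11×9 = 99
  F2 (cap 15, load 12): C — cost 12×4 = 48
  F3 (cap 16, load 6): A — cost 6×10 = 60
  Shipping 207, fixed 293 → total 500.
  Any other capacity-feasible assignment to {F1, F2, F3} ships for at least 207.
Total demand is 29; every other set of sites either has combined capacity below 29 or cannot fit the demands without splitting one across sites, so {F1, F2, F3} is the only feasible choice of open sites. Minimum: 500.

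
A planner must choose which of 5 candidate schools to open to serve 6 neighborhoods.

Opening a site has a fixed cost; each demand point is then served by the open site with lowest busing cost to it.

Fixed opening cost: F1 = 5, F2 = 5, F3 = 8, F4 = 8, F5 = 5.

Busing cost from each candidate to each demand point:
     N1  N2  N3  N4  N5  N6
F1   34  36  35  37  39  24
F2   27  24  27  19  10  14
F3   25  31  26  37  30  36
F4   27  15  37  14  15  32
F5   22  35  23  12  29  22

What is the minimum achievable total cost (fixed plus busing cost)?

Open {F2, F4, F5}: assign each demand point to its cheapest open site.
  N1→F5 22, N2→F4 15, N3→F5 23, N4→F5 12, N5→F2 10, N6→F2 14
  busing cost 96, fixed 18 → total 114.
Compare {F2, F5}: busing cost 105 + fixed 10 = 115.
Compare {F1, F2, F4, F5}: busing cost 96 + fixed 23 = 119.
Compare {F2, F4}: busing cost 107 + fixed 13 = 120.
All other subsets cost ≥ 115. Minimum total cost: 114.

114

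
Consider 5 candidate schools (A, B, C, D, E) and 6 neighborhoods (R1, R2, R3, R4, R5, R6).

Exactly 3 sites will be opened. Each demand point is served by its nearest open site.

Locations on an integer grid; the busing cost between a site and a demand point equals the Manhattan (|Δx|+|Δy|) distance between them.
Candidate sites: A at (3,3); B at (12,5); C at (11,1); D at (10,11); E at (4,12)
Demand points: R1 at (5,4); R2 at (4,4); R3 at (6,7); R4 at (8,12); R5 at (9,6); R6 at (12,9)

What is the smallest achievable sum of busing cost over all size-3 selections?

23

Open {A, B, D}.
  R1→A 3, R2→A 2, R3→A 7, R4→D 3, R5→B 4, R6→B 4  ⇒ total 23.
Compare {A, B, E}: total 24.
Compare {A, C, D}: total 25.
No size-3 selection does better; minimum is 23.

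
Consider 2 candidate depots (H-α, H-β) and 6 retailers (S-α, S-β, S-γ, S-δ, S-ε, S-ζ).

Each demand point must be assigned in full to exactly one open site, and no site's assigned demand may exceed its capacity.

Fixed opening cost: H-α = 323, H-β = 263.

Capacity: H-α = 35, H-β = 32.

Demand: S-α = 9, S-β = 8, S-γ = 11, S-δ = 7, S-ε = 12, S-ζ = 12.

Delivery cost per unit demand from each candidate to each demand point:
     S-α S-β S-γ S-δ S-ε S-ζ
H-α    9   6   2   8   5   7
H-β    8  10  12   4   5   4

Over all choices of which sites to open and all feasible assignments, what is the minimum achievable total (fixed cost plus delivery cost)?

864

Open {H-α, H-β}; cheapest assignment that respects the capacities:
  H-α (cap 35, load 31): S-β, S-γ, S-ε — cost 8×6 + 11×2 + 12×5 = 130
  H-β (cap 32, load 28): S-α, S-δ, S-ζ — cost 9×8 + 7×4 + 12×4 = 148
  Shipping 278, fixed 586 → total 864.
  Any other capacity-feasible assignment to {H-α, H-β} ships for at least 278.
Total demand is 59 and no other set of sites has combined capacity ≥ 59, so {H-α, H-β} is the only feasible choice of open sites. Minimum: 864.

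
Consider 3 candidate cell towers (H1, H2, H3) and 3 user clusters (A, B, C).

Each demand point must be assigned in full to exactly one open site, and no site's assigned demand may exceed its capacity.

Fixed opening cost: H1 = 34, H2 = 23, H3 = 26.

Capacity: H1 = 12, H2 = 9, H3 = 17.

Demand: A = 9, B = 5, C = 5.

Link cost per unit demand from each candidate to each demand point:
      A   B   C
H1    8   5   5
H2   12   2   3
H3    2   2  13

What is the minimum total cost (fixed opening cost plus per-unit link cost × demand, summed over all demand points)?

92

Open {H2, H3}; cheapest assignment that respects the capacities:
  H2 (cap 9, load 5): C — cost 5×3 = 15
  H3 (cap 17, load 14): A, B — cost 9×2 + 5×2 = 28
  Shipping 43, fixed 49 → total 92.
  Any other capacity-feasible assignment to {H2, H3} ships for at least 43.
Compare {H1, H3}: its best feasible assignment gives total 113.
Compare {H1, H2, H3}: its best feasible assignment gives total 126.
Every other set of open sites that can feasibly serve all demand totals ≥ 113 even under its best assignment. Minimum: 92.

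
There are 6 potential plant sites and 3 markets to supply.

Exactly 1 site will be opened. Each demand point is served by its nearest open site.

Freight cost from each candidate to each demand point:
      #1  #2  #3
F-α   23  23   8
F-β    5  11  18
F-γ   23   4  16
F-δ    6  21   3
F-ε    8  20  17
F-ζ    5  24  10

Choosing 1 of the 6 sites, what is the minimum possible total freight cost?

30

Open {F-δ}.
  #1→F-δ 6, #2→F-δ 21, #3→F-δ 3  ⇒ total 30.
Compare {F-β}: total 34.
Compare {F-ζ}: total 39.
No size-1 selection does better; minimum is 30.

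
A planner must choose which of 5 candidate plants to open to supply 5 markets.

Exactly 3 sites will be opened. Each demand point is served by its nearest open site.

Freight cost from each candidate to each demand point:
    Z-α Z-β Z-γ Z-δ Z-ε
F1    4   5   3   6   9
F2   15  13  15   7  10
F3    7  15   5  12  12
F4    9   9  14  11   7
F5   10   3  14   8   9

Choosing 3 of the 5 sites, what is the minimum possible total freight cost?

23

Open {F1, F4, F5}.
  Z-α→F1 4, Z-β→F5 3, Z-γ→F1 3, Z-δ→F1 6, Z-ε→F4 7  ⇒ total 23.
Compare {F1, F2, F4}: total 25.
Compare {F1, F2, F5}: total 25.
No size-3 selection does better; minimum is 23.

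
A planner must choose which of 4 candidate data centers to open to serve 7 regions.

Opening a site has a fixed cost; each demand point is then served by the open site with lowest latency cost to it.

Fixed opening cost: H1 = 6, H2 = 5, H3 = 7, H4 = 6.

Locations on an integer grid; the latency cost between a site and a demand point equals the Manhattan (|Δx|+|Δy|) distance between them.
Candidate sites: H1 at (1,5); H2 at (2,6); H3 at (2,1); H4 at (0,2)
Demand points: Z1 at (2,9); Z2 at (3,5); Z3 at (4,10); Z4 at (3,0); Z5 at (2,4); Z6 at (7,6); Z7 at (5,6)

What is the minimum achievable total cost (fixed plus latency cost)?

Open {H2}: assign each demand point to its cheapest open site.
  Z1→H2 3, Z2→H2 2, Z3→H2 6, Z4→H2 7, Z5→H2 2, Z6→H2 5, Z7→H2 3
  latency cost 28, fixed 5 → total 33.
Compare {H2, H3}: latency cost 23 + fixed 12 = 35.
Compare {H2, H4}: latency cost 26 + fixed 11 = 37.
Compare {H1, H2}: latency cost 28 + fixed 11 = 39.
All other subsets cost ≥ 35. Minimum total cost: 33.

33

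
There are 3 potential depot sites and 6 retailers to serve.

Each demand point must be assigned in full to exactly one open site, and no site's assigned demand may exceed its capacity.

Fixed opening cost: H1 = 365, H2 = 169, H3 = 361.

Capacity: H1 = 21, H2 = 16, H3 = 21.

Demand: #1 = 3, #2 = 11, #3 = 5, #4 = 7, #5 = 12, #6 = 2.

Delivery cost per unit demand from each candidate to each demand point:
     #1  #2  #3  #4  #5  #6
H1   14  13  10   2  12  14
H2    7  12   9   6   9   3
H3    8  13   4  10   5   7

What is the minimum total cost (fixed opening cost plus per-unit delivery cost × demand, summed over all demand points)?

1015

Open {H1, H3}; cheapest assignment that respects the capacities:
  H1 (cap 21, load 20): #2, #4, #6 — cost 11×13 + 7×2 + 2×14 = 185
  H3 (cap 21, load 20): #1, #3, #5 — cost 3×8 + 5×4 + 12×5 = 104
  Shipping 289, fixed 726 → total 1015.
  Any other capacity-feasible assignment to {H1, H3} ships for at least 289.
Compare {H1, H2, H3}: its best feasible assignment gives total 1148.
Every other set of open sites that can feasibly serve all demand totals ≥ 1148 even under its best assignment. Minimum: 1015.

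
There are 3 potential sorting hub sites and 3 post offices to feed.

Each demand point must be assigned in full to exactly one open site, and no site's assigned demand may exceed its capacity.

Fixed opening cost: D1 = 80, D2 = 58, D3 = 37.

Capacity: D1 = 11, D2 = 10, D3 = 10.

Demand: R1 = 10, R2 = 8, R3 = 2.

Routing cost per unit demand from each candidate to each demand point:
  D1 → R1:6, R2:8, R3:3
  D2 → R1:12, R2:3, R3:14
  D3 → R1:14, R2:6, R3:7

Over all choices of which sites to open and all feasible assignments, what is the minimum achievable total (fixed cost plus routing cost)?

239

Open {D1, D3}; cheapest assignment that respects the capacities:
  D1 (cap 11, load 10): R1 — cost 10×6 = 60
  D3 (cap 10, load 10): R2, R3 — cost 8×6 + 2×7 = 62
  Shipping 122, fixed 117 → total 239.
  Any other capacity-feasible assignment to {D1, D3} ships for at least 122.
Compare {D1, D2}: its best feasible assignment gives total 250.
Compare {D1, D2, D3}: its best feasible assignment gives total 273.
Every other set of open sites that can feasibly serve all demand totals ≥ 250 even under its best assignment. Minimum: 239.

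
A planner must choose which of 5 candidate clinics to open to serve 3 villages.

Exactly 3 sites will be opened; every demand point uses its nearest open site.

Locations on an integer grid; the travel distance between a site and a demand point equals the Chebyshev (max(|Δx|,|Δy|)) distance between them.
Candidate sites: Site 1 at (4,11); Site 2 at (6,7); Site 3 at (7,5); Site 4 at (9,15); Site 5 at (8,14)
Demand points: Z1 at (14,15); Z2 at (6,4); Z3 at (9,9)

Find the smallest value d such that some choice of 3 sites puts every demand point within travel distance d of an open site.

5

Open {Site 1, Site 2, Site 4}.
  Farthest demand point is Z1 at travel distance 5 (to Site 4); all others are ≤ 5.
With {Site 1, Site 3, Site 4} the worst case is 5.
With {Site 2, Site 3, Site 4} the worst case is 5.
No size-3 selection achieves below 5.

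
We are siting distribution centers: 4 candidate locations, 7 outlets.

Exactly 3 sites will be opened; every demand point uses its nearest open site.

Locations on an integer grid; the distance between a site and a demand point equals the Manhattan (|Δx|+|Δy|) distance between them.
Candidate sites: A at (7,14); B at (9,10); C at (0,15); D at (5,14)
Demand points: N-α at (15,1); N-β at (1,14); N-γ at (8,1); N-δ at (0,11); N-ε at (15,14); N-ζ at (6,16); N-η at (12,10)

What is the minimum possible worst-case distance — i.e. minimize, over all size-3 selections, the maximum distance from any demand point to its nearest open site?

Open {A, B, C}.
  Farthest demand point is N-α at distance 15 (to B); all others are ≤ 15.
With {A, B, D} the worst case is 15.
With {B, C, D} the worst case is 15.
No size-3 selection achieves below 15.

15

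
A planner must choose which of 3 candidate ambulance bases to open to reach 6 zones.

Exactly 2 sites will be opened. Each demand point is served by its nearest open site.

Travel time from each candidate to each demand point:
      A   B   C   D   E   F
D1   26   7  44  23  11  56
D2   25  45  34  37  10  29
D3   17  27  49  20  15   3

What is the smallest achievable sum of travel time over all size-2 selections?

102

Open {D1, D3}.
  A→D3 17, B→D1 7, C→D1 44, D→D3 20, E→D1 11, F→D3 3  ⇒ total 102.
Compare {D2, D3}: total 111.
Compare {D1, D2}: total 128.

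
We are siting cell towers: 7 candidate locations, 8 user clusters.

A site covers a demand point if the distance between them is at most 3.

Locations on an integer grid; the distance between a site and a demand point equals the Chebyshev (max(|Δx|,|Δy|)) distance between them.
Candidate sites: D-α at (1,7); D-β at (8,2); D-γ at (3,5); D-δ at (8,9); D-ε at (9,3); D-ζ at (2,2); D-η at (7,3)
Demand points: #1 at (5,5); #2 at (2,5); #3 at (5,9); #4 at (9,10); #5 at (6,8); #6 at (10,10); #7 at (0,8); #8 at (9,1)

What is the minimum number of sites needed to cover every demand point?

Coverage sets (demand points within 3 of each site):
  D-α: {#2, #7}
  D-β: {#1, #8}
  D-γ: {#1, #2, #5, #7}
  D-δ: {#3, #4, #5, #6}
  D-ε: {#8}
  D-ζ: {#1, #2}
  D-η: {#1, #8}
No 2 sites suffice: every size-2 union leaves at least one demand point uncovered.
But {D-α, D-β, D-δ} covers everything, so the minimum is 3.

3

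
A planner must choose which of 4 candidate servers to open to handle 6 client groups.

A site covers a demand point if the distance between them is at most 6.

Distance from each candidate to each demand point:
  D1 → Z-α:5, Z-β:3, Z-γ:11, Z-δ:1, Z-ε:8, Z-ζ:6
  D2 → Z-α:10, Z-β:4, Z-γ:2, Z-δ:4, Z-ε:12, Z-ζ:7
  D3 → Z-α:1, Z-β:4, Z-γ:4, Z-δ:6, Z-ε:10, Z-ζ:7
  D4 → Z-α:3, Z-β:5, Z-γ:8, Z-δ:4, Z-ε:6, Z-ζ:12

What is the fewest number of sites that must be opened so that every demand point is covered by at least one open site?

Coverage sets (demand points within 6 of each site):
  D1: {Z-α, Z-β, Z-δ, Z-ζ}
  D2: {Z-β, Z-γ, Z-δ}
  D3: {Z-α, Z-β, Z-γ, Z-δ}
  D4: {Z-α, Z-β, Z-δ, Z-ε}
No 2 sites suffice: every size-2 union leaves at least one demand point uncovered.
But {D1, D2, D4} covers everything, so the minimum is 3.

3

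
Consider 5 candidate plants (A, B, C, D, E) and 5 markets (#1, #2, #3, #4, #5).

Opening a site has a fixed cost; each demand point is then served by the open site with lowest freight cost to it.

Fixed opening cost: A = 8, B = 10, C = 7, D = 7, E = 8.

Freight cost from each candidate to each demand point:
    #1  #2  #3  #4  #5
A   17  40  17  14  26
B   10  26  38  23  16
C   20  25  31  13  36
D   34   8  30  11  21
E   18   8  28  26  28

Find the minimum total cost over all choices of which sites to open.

87

Open {A, B, D}: assign each demand point to its cheapest open site.
  #1→B 10, #2→D 8, #3→A 17, #4→D 11, #5→B 16
  freight cost 62, fixed 25 → total 87.
Compare {A, D}: freight cost 74 + fixed 15 = 89.
Compare {A, B, E}: freight cost 65 + fixed 26 = 91.
Compare {B, D}: freight cost 75 + fixed 17 = 92.
All other subsets cost ≥ 89. Minimum total cost: 87.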